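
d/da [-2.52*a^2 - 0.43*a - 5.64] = -5.04*a - 0.43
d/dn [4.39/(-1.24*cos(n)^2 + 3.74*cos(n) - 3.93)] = (16.4186 - 10.8872*cos(n))*sin(n)/(1.24*cos(n)^2 - 3.74*cos(n) + 3.93)^2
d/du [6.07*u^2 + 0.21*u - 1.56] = 12.14*u + 0.21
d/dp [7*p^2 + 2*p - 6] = 14*p + 2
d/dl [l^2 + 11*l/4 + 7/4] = 2*l + 11/4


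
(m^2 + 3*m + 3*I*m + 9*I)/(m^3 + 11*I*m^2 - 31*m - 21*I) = (m + 3)/(m^2 + 8*I*m - 7)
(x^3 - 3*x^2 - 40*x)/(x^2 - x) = (x^2 - 3*x - 40)/(x - 1)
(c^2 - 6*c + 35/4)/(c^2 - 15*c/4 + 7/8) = 2*(2*c - 5)/(4*c - 1)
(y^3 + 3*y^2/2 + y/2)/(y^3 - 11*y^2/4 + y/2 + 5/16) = 8*y*(2*y^2 + 3*y + 1)/(16*y^3 - 44*y^2 + 8*y + 5)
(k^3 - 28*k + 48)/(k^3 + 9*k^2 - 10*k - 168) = (k - 2)/(k + 7)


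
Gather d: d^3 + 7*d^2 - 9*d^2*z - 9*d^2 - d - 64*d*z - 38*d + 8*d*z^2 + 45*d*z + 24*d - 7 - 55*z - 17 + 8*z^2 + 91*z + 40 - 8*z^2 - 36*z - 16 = d^3 + d^2*(-9*z - 2) + d*(8*z^2 - 19*z - 15)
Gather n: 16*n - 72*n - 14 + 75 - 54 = 7 - 56*n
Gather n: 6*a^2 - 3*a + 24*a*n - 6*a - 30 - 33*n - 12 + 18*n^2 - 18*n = 6*a^2 - 9*a + 18*n^2 + n*(24*a - 51) - 42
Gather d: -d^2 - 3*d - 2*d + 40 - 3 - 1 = -d^2 - 5*d + 36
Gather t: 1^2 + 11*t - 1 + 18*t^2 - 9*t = 18*t^2 + 2*t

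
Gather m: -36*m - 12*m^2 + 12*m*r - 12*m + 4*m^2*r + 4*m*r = m^2*(4*r - 12) + m*(16*r - 48)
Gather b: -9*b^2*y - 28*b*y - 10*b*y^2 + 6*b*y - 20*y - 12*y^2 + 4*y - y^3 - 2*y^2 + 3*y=-9*b^2*y + b*(-10*y^2 - 22*y) - y^3 - 14*y^2 - 13*y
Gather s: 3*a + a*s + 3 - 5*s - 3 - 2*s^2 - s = 3*a - 2*s^2 + s*(a - 6)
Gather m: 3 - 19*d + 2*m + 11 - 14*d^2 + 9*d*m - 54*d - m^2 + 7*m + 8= -14*d^2 - 73*d - m^2 + m*(9*d + 9) + 22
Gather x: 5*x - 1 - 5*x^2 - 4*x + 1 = -5*x^2 + x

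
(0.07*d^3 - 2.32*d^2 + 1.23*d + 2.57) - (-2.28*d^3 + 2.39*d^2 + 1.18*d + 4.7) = 2.35*d^3 - 4.71*d^2 + 0.05*d - 2.13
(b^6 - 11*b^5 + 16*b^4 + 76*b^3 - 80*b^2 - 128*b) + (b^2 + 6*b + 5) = b^6 - 11*b^5 + 16*b^4 + 76*b^3 - 79*b^2 - 122*b + 5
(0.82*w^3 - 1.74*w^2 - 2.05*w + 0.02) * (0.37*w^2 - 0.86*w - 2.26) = 0.3034*w^5 - 1.349*w^4 - 1.1153*w^3 + 5.7028*w^2 + 4.6158*w - 0.0452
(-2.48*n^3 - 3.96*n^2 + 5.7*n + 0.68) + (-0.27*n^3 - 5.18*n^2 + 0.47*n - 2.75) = -2.75*n^3 - 9.14*n^2 + 6.17*n - 2.07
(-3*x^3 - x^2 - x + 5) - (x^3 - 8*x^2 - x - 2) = -4*x^3 + 7*x^2 + 7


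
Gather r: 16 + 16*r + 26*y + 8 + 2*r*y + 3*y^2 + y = r*(2*y + 16) + 3*y^2 + 27*y + 24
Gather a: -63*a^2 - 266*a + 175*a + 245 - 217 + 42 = -63*a^2 - 91*a + 70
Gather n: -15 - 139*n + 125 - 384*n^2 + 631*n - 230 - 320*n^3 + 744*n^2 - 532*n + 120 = -320*n^3 + 360*n^2 - 40*n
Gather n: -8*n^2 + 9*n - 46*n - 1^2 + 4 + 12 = -8*n^2 - 37*n + 15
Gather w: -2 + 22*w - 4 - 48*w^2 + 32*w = -48*w^2 + 54*w - 6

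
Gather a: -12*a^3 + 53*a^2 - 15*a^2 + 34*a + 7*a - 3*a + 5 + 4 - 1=-12*a^3 + 38*a^2 + 38*a + 8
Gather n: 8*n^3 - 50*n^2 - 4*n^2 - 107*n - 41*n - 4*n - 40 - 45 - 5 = 8*n^3 - 54*n^2 - 152*n - 90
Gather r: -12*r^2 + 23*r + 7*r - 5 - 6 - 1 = -12*r^2 + 30*r - 12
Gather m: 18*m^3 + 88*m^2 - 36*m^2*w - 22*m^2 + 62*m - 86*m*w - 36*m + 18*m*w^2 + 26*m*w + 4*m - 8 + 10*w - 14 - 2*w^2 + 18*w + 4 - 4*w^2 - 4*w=18*m^3 + m^2*(66 - 36*w) + m*(18*w^2 - 60*w + 30) - 6*w^2 + 24*w - 18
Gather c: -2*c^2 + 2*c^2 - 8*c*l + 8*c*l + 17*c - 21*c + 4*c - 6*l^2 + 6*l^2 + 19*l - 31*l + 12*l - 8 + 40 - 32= 0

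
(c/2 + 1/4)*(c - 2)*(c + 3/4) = c^3/2 - 3*c^2/8 - 17*c/16 - 3/8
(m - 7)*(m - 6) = m^2 - 13*m + 42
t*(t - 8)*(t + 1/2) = t^3 - 15*t^2/2 - 4*t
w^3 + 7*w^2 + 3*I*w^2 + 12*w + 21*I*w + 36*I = (w + 3)*(w + 4)*(w + 3*I)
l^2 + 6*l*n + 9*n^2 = (l + 3*n)^2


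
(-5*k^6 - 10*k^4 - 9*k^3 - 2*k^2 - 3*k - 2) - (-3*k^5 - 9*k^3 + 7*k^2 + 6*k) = -5*k^6 + 3*k^5 - 10*k^4 - 9*k^2 - 9*k - 2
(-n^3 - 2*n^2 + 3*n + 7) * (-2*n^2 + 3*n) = 2*n^5 + n^4 - 12*n^3 - 5*n^2 + 21*n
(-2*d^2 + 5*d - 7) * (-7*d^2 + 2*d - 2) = 14*d^4 - 39*d^3 + 63*d^2 - 24*d + 14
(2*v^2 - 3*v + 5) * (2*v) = 4*v^3 - 6*v^2 + 10*v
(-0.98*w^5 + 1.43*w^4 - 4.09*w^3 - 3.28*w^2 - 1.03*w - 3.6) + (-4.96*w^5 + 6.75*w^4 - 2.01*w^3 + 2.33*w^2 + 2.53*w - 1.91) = -5.94*w^5 + 8.18*w^4 - 6.1*w^3 - 0.95*w^2 + 1.5*w - 5.51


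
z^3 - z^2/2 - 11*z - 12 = (z - 4)*(z + 3/2)*(z + 2)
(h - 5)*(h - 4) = h^2 - 9*h + 20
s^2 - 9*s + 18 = (s - 6)*(s - 3)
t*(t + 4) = t^2 + 4*t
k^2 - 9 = (k - 3)*(k + 3)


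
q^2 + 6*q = q*(q + 6)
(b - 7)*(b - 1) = b^2 - 8*b + 7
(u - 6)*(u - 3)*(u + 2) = u^3 - 7*u^2 + 36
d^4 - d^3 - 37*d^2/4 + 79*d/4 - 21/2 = (d - 2)*(d - 3/2)*(d - 1)*(d + 7/2)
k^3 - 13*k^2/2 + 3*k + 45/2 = (k - 5)*(k - 3)*(k + 3/2)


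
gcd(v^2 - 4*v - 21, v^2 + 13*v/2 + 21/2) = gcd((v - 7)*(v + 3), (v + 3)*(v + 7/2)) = v + 3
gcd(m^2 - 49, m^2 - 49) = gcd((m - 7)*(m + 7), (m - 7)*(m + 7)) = m^2 - 49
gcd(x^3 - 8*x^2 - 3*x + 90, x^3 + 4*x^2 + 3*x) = x + 3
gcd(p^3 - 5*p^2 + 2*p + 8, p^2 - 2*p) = p - 2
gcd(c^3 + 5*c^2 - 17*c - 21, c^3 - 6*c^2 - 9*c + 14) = 1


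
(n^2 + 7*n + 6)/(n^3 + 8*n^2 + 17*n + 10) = (n + 6)/(n^2 + 7*n + 10)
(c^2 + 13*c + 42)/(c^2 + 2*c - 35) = (c + 6)/(c - 5)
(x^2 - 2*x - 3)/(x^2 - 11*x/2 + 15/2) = 2*(x + 1)/(2*x - 5)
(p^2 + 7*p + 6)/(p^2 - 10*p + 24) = (p^2 + 7*p + 6)/(p^2 - 10*p + 24)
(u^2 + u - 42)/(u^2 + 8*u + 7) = (u - 6)/(u + 1)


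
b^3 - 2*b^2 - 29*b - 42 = (b - 7)*(b + 2)*(b + 3)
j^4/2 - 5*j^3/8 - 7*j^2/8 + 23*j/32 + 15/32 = (j/2 + 1/2)*(j - 3/2)*(j - 5/4)*(j + 1/2)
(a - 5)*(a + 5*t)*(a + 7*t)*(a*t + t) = a^4*t + 12*a^3*t^2 - 4*a^3*t + 35*a^2*t^3 - 48*a^2*t^2 - 5*a^2*t - 140*a*t^3 - 60*a*t^2 - 175*t^3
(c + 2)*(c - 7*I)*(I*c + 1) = I*c^3 + 8*c^2 + 2*I*c^2 + 16*c - 7*I*c - 14*I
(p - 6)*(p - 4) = p^2 - 10*p + 24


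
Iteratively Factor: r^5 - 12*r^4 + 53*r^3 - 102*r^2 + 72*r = (r - 4)*(r^4 - 8*r^3 + 21*r^2 - 18*r) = r*(r - 4)*(r^3 - 8*r^2 + 21*r - 18) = r*(r - 4)*(r - 3)*(r^2 - 5*r + 6) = r*(r - 4)*(r - 3)*(r - 2)*(r - 3)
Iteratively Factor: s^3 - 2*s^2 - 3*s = (s + 1)*(s^2 - 3*s) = s*(s + 1)*(s - 3)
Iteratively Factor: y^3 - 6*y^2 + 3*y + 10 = (y + 1)*(y^2 - 7*y + 10) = (y - 2)*(y + 1)*(y - 5)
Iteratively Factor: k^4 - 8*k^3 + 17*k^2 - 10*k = (k - 5)*(k^3 - 3*k^2 + 2*k) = k*(k - 5)*(k^2 - 3*k + 2) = k*(k - 5)*(k - 2)*(k - 1)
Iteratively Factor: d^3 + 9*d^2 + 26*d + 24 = (d + 2)*(d^2 + 7*d + 12) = (d + 2)*(d + 3)*(d + 4)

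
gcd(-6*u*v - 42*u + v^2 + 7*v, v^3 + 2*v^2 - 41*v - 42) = v + 7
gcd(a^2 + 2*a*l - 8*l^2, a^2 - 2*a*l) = a - 2*l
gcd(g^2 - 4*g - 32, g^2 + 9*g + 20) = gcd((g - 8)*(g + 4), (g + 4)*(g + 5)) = g + 4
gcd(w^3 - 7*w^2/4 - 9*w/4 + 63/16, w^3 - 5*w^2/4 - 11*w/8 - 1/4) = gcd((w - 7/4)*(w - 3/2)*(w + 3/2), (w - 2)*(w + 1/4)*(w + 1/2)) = 1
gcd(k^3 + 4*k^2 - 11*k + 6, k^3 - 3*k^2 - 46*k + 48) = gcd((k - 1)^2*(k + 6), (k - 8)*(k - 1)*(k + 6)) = k^2 + 5*k - 6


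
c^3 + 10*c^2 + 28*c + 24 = (c + 2)^2*(c + 6)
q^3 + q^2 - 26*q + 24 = (q - 4)*(q - 1)*(q + 6)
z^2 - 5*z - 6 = (z - 6)*(z + 1)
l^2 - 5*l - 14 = (l - 7)*(l + 2)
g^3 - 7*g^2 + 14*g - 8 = (g - 4)*(g - 2)*(g - 1)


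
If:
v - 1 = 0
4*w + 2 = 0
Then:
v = 1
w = -1/2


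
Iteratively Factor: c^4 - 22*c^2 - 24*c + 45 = (c - 5)*(c^3 + 5*c^2 + 3*c - 9) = (c - 5)*(c + 3)*(c^2 + 2*c - 3) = (c - 5)*(c - 1)*(c + 3)*(c + 3)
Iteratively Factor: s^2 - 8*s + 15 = (s - 5)*(s - 3)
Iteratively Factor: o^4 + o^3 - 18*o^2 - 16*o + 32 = (o + 2)*(o^3 - o^2 - 16*o + 16) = (o - 1)*(o + 2)*(o^2 - 16) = (o - 1)*(o + 2)*(o + 4)*(o - 4)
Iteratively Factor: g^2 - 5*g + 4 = (g - 4)*(g - 1)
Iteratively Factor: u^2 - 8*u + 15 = (u - 3)*(u - 5)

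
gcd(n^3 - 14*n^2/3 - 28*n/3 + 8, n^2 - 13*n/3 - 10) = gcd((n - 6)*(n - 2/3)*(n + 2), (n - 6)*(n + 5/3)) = n - 6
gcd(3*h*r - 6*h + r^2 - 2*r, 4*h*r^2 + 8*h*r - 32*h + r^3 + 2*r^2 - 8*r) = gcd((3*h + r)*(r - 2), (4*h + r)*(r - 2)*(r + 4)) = r - 2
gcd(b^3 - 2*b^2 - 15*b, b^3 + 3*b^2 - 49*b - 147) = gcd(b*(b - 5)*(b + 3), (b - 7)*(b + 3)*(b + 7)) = b + 3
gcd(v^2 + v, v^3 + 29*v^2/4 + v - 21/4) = v + 1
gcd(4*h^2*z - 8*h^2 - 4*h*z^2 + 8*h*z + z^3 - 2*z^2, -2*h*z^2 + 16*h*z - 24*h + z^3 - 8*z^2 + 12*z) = -2*h*z + 4*h + z^2 - 2*z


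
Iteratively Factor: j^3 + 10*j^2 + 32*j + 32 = (j + 4)*(j^2 + 6*j + 8) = (j + 4)^2*(j + 2)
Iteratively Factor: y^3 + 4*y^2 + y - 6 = (y - 1)*(y^2 + 5*y + 6) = (y - 1)*(y + 2)*(y + 3)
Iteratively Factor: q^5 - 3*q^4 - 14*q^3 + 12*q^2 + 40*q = (q - 5)*(q^4 + 2*q^3 - 4*q^2 - 8*q) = (q - 5)*(q + 2)*(q^3 - 4*q) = (q - 5)*(q - 2)*(q + 2)*(q^2 + 2*q) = q*(q - 5)*(q - 2)*(q + 2)*(q + 2)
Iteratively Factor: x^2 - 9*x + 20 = (x - 5)*(x - 4)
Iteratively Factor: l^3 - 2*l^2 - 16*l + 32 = (l + 4)*(l^2 - 6*l + 8) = (l - 2)*(l + 4)*(l - 4)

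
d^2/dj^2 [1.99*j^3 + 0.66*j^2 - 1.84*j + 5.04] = 11.94*j + 1.32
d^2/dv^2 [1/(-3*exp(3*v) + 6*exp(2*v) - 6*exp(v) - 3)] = (-2*(3*exp(2*v) - 4*exp(v) + 2)^2*exp(v) + (9*exp(2*v) - 8*exp(v) + 2)*(exp(3*v) - 2*exp(2*v) + 2*exp(v) + 1))*exp(v)/(3*(exp(3*v) - 2*exp(2*v) + 2*exp(v) + 1)^3)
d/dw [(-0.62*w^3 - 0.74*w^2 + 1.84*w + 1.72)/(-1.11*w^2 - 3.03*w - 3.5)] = (0.6882*w^4 + 3.7572*w^3 + 10.7946*w^2 + 8.9984*w - 1.2284)/(1.2321*w^4 + 6.7266*w^3 + 16.9509*w^2 + 21.21*w + 12.25)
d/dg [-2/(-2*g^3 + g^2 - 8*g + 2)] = 4*(-3*g^2 + g - 4)/(2*g^3 - g^2 + 8*g - 2)^2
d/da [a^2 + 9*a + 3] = 2*a + 9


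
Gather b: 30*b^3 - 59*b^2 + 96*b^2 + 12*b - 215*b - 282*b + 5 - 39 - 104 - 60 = 30*b^3 + 37*b^2 - 485*b - 198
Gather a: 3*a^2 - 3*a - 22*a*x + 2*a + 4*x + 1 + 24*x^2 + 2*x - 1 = 3*a^2 + a*(-22*x - 1) + 24*x^2 + 6*x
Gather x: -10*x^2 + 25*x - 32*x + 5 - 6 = -10*x^2 - 7*x - 1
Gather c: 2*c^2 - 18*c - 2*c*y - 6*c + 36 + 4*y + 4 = 2*c^2 + c*(-2*y - 24) + 4*y + 40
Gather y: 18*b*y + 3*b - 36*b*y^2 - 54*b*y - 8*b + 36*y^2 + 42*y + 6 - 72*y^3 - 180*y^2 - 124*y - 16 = -5*b - 72*y^3 + y^2*(-36*b - 144) + y*(-36*b - 82) - 10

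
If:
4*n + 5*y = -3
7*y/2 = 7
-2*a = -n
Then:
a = -13/8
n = -13/4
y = 2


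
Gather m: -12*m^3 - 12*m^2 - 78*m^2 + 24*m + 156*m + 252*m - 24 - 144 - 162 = -12*m^3 - 90*m^2 + 432*m - 330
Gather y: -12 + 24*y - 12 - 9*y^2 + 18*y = -9*y^2 + 42*y - 24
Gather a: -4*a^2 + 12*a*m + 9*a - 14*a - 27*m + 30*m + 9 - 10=-4*a^2 + a*(12*m - 5) + 3*m - 1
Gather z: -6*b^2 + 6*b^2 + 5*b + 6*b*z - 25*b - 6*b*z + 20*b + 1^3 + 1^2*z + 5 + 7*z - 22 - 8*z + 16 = 0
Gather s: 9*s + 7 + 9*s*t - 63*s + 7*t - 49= s*(9*t - 54) + 7*t - 42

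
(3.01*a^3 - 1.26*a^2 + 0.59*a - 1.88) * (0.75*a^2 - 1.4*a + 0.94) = 2.2575*a^5 - 5.159*a^4 + 5.0359*a^3 - 3.4204*a^2 + 3.1866*a - 1.7672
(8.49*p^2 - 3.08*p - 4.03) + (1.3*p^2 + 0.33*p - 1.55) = 9.79*p^2 - 2.75*p - 5.58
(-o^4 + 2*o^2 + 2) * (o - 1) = -o^5 + o^4 + 2*o^3 - 2*o^2 + 2*o - 2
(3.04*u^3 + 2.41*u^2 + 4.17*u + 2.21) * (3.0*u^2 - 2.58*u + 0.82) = 9.12*u^5 - 0.6132*u^4 + 8.785*u^3 - 2.1524*u^2 - 2.2824*u + 1.8122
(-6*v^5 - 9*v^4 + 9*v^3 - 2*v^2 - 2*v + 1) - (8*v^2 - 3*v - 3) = -6*v^5 - 9*v^4 + 9*v^3 - 10*v^2 + v + 4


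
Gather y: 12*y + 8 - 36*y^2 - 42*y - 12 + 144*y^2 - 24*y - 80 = 108*y^2 - 54*y - 84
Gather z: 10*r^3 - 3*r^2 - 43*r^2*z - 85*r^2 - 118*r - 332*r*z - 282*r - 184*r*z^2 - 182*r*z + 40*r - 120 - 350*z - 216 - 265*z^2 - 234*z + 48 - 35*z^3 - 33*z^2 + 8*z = 10*r^3 - 88*r^2 - 360*r - 35*z^3 + z^2*(-184*r - 298) + z*(-43*r^2 - 514*r - 576) - 288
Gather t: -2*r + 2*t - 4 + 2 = -2*r + 2*t - 2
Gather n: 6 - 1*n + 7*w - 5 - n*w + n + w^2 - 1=-n*w + w^2 + 7*w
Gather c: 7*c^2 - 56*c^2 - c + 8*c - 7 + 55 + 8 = -49*c^2 + 7*c + 56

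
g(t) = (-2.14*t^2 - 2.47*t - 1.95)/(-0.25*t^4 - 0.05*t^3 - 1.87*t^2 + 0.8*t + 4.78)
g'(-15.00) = 0.00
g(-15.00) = 0.03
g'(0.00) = -0.45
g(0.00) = -0.41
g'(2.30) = -2.19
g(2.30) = 1.74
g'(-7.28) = 0.03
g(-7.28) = 0.12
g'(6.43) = -0.06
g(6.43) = 0.21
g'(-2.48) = 0.26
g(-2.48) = 0.52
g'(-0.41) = 0.01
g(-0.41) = -0.31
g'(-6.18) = 0.04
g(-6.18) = 0.16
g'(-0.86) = 1.41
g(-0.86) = -0.54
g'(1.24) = -13.67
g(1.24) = -3.76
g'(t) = (-4.28*t - 2.47)/(-0.25*t^4 - 0.05*t^3 - 1.87*t^2 + 0.8*t + 4.78) + (-2.14*t^2 - 2.47*t - 1.95)*(1.0*t^3 + 0.15*t^2 + 3.74*t - 0.8)/(-0.25*t^4 - 0.05*t^3 - 1.87*t^2 + 0.8*t + 4.78)^2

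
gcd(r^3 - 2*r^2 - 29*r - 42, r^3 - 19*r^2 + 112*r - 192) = 1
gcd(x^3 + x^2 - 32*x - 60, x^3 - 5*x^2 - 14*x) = x + 2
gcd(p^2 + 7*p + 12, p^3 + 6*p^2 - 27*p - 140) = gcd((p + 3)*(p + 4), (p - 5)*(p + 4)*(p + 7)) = p + 4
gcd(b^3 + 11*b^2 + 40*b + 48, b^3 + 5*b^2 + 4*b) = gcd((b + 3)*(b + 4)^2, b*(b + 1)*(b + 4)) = b + 4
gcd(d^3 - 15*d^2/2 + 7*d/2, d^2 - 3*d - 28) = d - 7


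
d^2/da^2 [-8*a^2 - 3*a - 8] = -16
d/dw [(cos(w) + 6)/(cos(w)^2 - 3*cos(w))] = (sin(w) - 18*sin(w)/cos(w)^2 + 12*tan(w))/(cos(w) - 3)^2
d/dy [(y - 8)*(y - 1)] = 2*y - 9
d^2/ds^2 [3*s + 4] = 0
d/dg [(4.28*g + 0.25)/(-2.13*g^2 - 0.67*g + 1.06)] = (9.1164*g^2 + 1.065*g + 4.7043)/(4.5369*g^4 + 2.8542*g^3 - 4.0667*g^2 - 1.4204*g + 1.1236)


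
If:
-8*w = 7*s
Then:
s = -8*w/7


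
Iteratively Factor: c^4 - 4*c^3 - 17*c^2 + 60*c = (c + 4)*(c^3 - 8*c^2 + 15*c) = (c - 3)*(c + 4)*(c^2 - 5*c) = (c - 5)*(c - 3)*(c + 4)*(c)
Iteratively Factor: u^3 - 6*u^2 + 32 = (u - 4)*(u^2 - 2*u - 8) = (u - 4)^2*(u + 2)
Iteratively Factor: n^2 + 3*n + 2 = (n + 1)*(n + 2)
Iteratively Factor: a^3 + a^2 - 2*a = (a)*(a^2 + a - 2) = a*(a - 1)*(a + 2)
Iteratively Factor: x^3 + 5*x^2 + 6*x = (x)*(x^2 + 5*x + 6) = x*(x + 2)*(x + 3)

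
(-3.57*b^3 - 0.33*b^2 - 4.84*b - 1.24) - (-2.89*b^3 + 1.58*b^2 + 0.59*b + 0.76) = -0.68*b^3 - 1.91*b^2 - 5.43*b - 2.0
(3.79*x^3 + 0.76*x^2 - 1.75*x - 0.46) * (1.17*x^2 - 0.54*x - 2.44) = 4.4343*x^5 - 1.1574*x^4 - 11.7055*x^3 - 1.4476*x^2 + 4.5184*x + 1.1224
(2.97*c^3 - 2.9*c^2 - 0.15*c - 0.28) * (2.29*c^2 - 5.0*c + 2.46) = 6.8013*c^5 - 21.491*c^4 + 21.4627*c^3 - 7.0252*c^2 + 1.031*c - 0.6888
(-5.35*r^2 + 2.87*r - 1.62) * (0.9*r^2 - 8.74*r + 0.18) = -4.815*r^4 + 49.342*r^3 - 27.5048*r^2 + 14.6754*r - 0.2916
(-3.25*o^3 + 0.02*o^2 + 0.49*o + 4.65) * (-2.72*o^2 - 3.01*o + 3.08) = 8.84*o^5 + 9.7281*o^4 - 11.403*o^3 - 14.0613*o^2 - 12.4873*o + 14.322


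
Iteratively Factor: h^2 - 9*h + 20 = (h - 4)*(h - 5)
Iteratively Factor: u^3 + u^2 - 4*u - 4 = (u + 1)*(u^2 - 4) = (u - 2)*(u + 1)*(u + 2)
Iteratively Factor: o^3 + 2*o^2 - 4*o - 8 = (o + 2)*(o^2 - 4) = (o + 2)^2*(o - 2)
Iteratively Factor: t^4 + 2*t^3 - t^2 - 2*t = (t)*(t^3 + 2*t^2 - t - 2) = t*(t + 1)*(t^2 + t - 2) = t*(t - 1)*(t + 1)*(t + 2)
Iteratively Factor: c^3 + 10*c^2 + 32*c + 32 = (c + 4)*(c^2 + 6*c + 8) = (c + 2)*(c + 4)*(c + 4)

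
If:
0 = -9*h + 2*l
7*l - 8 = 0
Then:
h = 16/63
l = 8/7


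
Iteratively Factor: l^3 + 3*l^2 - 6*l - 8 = (l - 2)*(l^2 + 5*l + 4) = (l - 2)*(l + 4)*(l + 1)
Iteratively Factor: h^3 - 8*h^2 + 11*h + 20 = (h - 5)*(h^2 - 3*h - 4) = (h - 5)*(h + 1)*(h - 4)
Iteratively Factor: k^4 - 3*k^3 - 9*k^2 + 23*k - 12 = (k - 1)*(k^3 - 2*k^2 - 11*k + 12) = (k - 1)*(k + 3)*(k^2 - 5*k + 4) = (k - 1)^2*(k + 3)*(k - 4)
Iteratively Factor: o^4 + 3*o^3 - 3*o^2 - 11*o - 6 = (o + 3)*(o^3 - 3*o - 2) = (o + 1)*(o + 3)*(o^2 - o - 2) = (o + 1)^2*(o + 3)*(o - 2)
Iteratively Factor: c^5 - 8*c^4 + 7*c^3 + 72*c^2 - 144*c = (c)*(c^4 - 8*c^3 + 7*c^2 + 72*c - 144) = c*(c - 4)*(c^3 - 4*c^2 - 9*c + 36) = c*(c - 4)^2*(c^2 - 9) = c*(c - 4)^2*(c - 3)*(c + 3)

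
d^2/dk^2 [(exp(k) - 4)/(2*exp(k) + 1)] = (9 - 18*exp(k))*exp(k)/(8*exp(3*k) + 12*exp(2*k) + 6*exp(k) + 1)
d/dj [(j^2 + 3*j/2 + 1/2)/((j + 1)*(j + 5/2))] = 8/(4*j^2 + 20*j + 25)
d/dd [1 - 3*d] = -3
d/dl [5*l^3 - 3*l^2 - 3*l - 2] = 15*l^2 - 6*l - 3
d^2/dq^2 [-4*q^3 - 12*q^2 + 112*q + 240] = -24*q - 24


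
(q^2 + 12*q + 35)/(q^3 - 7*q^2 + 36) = (q^2 + 12*q + 35)/(q^3 - 7*q^2 + 36)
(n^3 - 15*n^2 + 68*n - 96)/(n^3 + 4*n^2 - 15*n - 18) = (n^2 - 12*n + 32)/(n^2 + 7*n + 6)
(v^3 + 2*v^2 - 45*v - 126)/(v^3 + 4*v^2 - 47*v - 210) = (v + 3)/(v + 5)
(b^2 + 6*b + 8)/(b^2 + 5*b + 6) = (b + 4)/(b + 3)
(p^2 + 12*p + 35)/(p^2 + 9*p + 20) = (p + 7)/(p + 4)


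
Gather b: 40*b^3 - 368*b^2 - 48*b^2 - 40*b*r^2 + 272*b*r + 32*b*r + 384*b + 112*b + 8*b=40*b^3 - 416*b^2 + b*(-40*r^2 + 304*r + 504)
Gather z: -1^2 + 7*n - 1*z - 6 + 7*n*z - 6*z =7*n + z*(7*n - 7) - 7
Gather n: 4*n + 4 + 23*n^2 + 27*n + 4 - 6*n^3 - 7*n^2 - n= -6*n^3 + 16*n^2 + 30*n + 8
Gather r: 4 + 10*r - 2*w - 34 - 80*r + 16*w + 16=-70*r + 14*w - 14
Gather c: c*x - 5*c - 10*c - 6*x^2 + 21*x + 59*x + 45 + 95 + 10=c*(x - 15) - 6*x^2 + 80*x + 150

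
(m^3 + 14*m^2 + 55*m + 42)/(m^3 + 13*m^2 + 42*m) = (m + 1)/m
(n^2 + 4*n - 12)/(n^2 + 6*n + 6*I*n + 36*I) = (n - 2)/(n + 6*I)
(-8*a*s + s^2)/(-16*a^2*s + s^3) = (8*a - s)/(16*a^2 - s^2)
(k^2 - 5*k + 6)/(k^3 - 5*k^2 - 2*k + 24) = (k - 2)/(k^2 - 2*k - 8)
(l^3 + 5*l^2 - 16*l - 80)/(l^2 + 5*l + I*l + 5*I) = (l^2 - 16)/(l + I)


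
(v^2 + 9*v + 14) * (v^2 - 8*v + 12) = v^4 + v^3 - 46*v^2 - 4*v + 168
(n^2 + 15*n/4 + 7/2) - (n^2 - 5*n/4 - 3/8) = 5*n + 31/8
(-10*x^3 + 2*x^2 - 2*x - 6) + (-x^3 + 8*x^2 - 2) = -11*x^3 + 10*x^2 - 2*x - 8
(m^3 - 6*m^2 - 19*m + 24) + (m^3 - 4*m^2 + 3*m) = 2*m^3 - 10*m^2 - 16*m + 24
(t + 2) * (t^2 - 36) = t^3 + 2*t^2 - 36*t - 72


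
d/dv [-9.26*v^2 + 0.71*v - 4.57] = 0.71 - 18.52*v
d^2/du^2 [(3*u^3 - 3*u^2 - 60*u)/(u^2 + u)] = -108/(u^3 + 3*u^2 + 3*u + 1)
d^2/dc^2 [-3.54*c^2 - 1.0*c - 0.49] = -7.08000000000000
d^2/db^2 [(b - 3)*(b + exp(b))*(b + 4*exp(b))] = 5*b^2*exp(b) + 16*b*exp(2*b) + 5*b*exp(b) + 6*b - 32*exp(2*b) - 20*exp(b) - 6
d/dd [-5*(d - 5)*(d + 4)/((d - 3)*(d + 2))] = 70*(1 - 2*d)/(d^4 - 2*d^3 - 11*d^2 + 12*d + 36)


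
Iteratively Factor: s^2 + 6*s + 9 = (s + 3)*(s + 3)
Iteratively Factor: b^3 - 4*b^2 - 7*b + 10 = (b - 5)*(b^2 + b - 2) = (b - 5)*(b - 1)*(b + 2)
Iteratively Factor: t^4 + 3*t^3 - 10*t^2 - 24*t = (t)*(t^3 + 3*t^2 - 10*t - 24) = t*(t - 3)*(t^2 + 6*t + 8) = t*(t - 3)*(t + 2)*(t + 4)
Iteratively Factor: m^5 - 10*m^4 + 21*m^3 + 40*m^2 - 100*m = (m + 2)*(m^4 - 12*m^3 + 45*m^2 - 50*m) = m*(m + 2)*(m^3 - 12*m^2 + 45*m - 50) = m*(m - 2)*(m + 2)*(m^2 - 10*m + 25) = m*(m - 5)*(m - 2)*(m + 2)*(m - 5)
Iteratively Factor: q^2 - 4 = (q + 2)*(q - 2)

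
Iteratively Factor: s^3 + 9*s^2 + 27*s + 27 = (s + 3)*(s^2 + 6*s + 9) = (s + 3)^2*(s + 3)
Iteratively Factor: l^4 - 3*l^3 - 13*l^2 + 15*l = (l - 5)*(l^3 + 2*l^2 - 3*l) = (l - 5)*(l + 3)*(l^2 - l) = l*(l - 5)*(l + 3)*(l - 1)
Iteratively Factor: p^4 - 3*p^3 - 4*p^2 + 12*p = (p)*(p^3 - 3*p^2 - 4*p + 12) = p*(p - 2)*(p^2 - p - 6) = p*(p - 3)*(p - 2)*(p + 2)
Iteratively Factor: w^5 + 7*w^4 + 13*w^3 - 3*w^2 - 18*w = (w + 2)*(w^4 + 5*w^3 + 3*w^2 - 9*w) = (w - 1)*(w + 2)*(w^3 + 6*w^2 + 9*w) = (w - 1)*(w + 2)*(w + 3)*(w^2 + 3*w) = w*(w - 1)*(w + 2)*(w + 3)*(w + 3)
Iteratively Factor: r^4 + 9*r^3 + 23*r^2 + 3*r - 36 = (r + 3)*(r^3 + 6*r^2 + 5*r - 12) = (r - 1)*(r + 3)*(r^2 + 7*r + 12) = (r - 1)*(r + 3)*(r + 4)*(r + 3)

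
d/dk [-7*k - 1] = -7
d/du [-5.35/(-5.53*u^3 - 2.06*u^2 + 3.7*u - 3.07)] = (-88.7565*u^2 - 22.042*u + 19.795)/(5.53*u^3 + 2.06*u^2 - 3.7*u + 3.07)^2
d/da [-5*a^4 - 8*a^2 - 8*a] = -20*a^3 - 16*a - 8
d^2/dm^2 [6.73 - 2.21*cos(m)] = 2.21*cos(m)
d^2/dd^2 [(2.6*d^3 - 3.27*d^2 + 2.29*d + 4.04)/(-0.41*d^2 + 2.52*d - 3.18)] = (-20.25509*d^3 + 95.3568600000001*d^2 - 114.79446*d - 11.34372)/(0.068921*d^6 - 1.270836*d^5 + 9.414666*d^4 - 35.716464*d^3 + 73.021068*d^2 - 76.449744*d + 32.157432)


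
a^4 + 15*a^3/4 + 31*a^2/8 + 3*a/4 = a*(a + 1/4)*(a + 3/2)*(a + 2)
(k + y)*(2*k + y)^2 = 4*k^3 + 8*k^2*y + 5*k*y^2 + y^3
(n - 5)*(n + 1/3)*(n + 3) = n^3 - 5*n^2/3 - 47*n/3 - 5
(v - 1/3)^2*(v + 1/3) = v^3 - v^2/3 - v/9 + 1/27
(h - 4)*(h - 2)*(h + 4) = h^3 - 2*h^2 - 16*h + 32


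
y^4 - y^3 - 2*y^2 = y^2*(y - 2)*(y + 1)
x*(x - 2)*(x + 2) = x^3 - 4*x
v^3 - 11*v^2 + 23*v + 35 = (v - 7)*(v - 5)*(v + 1)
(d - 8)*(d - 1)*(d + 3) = d^3 - 6*d^2 - 19*d + 24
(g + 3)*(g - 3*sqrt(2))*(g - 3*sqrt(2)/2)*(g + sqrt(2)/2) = g^4 - 4*sqrt(2)*g^3 + 3*g^3 - 12*sqrt(2)*g^2 + 9*g^2/2 + 9*sqrt(2)*g/2 + 27*g/2 + 27*sqrt(2)/2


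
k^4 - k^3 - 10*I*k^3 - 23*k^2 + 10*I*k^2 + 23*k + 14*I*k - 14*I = (k - 1)*(k - 7*I)*(k - 2*I)*(k - I)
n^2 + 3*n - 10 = (n - 2)*(n + 5)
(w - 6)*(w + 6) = w^2 - 36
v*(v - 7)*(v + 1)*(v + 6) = v^4 - 43*v^2 - 42*v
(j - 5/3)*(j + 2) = j^2 + j/3 - 10/3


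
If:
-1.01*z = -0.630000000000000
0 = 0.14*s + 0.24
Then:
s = -1.71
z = 0.62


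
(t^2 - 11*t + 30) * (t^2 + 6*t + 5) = t^4 - 5*t^3 - 31*t^2 + 125*t + 150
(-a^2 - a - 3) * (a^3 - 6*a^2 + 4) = -a^5 + 5*a^4 + 3*a^3 + 14*a^2 - 4*a - 12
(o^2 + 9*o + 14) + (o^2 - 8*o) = 2*o^2 + o + 14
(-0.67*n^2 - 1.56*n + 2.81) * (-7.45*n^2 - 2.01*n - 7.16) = 4.9915*n^4 + 12.9687*n^3 - 13.0017*n^2 + 5.5215*n - 20.1196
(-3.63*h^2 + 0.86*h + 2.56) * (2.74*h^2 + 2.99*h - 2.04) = -9.9462*h^4 - 8.4973*h^3 + 16.991*h^2 + 5.9*h - 5.2224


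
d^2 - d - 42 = (d - 7)*(d + 6)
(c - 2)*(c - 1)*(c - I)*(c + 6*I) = c^4 - 3*c^3 + 5*I*c^3 + 8*c^2 - 15*I*c^2 - 18*c + 10*I*c + 12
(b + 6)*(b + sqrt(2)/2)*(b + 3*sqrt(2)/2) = b^3 + 2*sqrt(2)*b^2 + 6*b^2 + 3*b/2 + 12*sqrt(2)*b + 9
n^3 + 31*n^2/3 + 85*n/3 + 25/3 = (n + 1/3)*(n + 5)^2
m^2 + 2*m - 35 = (m - 5)*(m + 7)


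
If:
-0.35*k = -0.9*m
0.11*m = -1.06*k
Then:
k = 0.00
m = 0.00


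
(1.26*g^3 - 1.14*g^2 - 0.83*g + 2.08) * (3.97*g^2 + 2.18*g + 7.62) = 5.0022*g^5 - 1.779*g^4 + 3.8209*g^3 - 2.2386*g^2 - 1.7902*g + 15.8496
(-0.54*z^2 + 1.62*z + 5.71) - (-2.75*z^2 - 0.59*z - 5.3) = 2.21*z^2 + 2.21*z + 11.01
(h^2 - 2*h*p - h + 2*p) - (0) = h^2 - 2*h*p - h + 2*p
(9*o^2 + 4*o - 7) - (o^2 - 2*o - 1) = 8*o^2 + 6*o - 6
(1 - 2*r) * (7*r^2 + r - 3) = -14*r^3 + 5*r^2 + 7*r - 3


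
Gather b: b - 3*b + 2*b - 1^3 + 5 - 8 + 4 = 0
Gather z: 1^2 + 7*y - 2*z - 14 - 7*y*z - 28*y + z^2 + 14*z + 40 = -21*y + z^2 + z*(12 - 7*y) + 27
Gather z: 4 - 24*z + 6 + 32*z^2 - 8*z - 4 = 32*z^2 - 32*z + 6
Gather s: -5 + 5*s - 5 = 5*s - 10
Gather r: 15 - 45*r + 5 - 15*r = 20 - 60*r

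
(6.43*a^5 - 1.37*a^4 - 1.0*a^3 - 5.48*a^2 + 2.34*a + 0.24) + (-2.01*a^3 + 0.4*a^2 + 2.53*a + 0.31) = 6.43*a^5 - 1.37*a^4 - 3.01*a^3 - 5.08*a^2 + 4.87*a + 0.55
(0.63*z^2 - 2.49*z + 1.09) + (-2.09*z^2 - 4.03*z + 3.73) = -1.46*z^2 - 6.52*z + 4.82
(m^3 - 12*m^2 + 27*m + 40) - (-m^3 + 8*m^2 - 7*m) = 2*m^3 - 20*m^2 + 34*m + 40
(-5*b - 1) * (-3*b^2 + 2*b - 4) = 15*b^3 - 7*b^2 + 18*b + 4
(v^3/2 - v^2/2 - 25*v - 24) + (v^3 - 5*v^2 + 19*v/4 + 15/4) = 3*v^3/2 - 11*v^2/2 - 81*v/4 - 81/4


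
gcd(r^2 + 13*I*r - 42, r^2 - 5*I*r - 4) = 1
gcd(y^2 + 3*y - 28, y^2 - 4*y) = y - 4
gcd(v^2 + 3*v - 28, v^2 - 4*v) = v - 4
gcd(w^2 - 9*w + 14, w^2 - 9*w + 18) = 1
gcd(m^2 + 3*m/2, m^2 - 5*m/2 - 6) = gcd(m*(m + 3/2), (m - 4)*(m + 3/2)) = m + 3/2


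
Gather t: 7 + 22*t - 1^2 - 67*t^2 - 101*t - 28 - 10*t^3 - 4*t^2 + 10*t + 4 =-10*t^3 - 71*t^2 - 69*t - 18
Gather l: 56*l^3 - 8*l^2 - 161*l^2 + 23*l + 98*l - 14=56*l^3 - 169*l^2 + 121*l - 14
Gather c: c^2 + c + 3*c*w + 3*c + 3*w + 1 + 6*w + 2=c^2 + c*(3*w + 4) + 9*w + 3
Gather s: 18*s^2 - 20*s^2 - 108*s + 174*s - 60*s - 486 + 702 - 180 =-2*s^2 + 6*s + 36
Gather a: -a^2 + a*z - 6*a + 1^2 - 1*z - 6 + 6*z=-a^2 + a*(z - 6) + 5*z - 5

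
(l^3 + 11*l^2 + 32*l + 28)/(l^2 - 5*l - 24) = (l^3 + 11*l^2 + 32*l + 28)/(l^2 - 5*l - 24)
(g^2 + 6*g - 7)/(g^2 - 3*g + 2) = (g + 7)/(g - 2)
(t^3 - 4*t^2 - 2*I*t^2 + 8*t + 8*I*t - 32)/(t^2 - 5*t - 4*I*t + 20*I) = (t^2 + 2*t*(-2 + I) - 8*I)/(t - 5)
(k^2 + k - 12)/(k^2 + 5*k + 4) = (k - 3)/(k + 1)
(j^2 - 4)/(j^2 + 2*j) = (j - 2)/j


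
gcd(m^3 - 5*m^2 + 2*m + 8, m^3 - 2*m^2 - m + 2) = m^2 - m - 2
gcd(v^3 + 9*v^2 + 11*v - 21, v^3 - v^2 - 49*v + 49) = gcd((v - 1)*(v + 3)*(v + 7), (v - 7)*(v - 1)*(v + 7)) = v^2 + 6*v - 7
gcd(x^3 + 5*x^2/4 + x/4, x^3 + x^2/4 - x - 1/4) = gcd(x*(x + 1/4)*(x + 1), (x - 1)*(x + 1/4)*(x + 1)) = x^2 + 5*x/4 + 1/4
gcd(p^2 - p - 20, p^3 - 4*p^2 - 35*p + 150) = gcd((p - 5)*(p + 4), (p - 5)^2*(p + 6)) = p - 5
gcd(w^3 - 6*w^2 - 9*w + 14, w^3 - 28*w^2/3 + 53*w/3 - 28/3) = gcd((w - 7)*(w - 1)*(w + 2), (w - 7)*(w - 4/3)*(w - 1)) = w^2 - 8*w + 7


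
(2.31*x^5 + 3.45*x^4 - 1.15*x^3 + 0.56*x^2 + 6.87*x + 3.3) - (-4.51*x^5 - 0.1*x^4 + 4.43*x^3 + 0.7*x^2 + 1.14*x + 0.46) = 6.82*x^5 + 3.55*x^4 - 5.58*x^3 - 0.14*x^2 + 5.73*x + 2.84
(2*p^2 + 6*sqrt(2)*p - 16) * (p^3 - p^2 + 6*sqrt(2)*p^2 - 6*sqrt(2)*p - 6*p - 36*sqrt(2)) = 2*p^5 - 2*p^4 + 18*sqrt(2)*p^4 - 18*sqrt(2)*p^3 + 44*p^3 - 204*sqrt(2)*p^2 - 56*p^2 - 336*p + 96*sqrt(2)*p + 576*sqrt(2)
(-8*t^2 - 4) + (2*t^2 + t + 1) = -6*t^2 + t - 3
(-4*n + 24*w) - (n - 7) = -5*n + 24*w + 7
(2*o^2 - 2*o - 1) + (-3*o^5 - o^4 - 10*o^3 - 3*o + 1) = -3*o^5 - o^4 - 10*o^3 + 2*o^2 - 5*o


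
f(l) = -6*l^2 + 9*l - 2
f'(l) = 9 - 12*l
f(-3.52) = -108.02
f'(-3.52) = 51.24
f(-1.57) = -30.92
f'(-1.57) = 27.84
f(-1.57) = -30.92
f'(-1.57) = 27.84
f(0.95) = 1.14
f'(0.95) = -2.40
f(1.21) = 0.11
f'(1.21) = -5.52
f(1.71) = -4.15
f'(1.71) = -11.52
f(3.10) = -31.76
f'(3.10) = -28.20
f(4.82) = -98.01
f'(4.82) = -48.84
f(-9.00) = -569.00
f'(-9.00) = 117.00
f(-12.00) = -974.00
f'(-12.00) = 153.00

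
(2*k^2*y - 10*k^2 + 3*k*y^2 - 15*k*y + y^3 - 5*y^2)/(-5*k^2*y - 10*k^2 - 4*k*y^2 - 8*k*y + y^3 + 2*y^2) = (2*k*y - 10*k + y^2 - 5*y)/(-5*k*y - 10*k + y^2 + 2*y)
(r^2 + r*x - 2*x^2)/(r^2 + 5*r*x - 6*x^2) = (r + 2*x)/(r + 6*x)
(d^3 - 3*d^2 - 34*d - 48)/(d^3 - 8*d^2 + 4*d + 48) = (d^2 - 5*d - 24)/(d^2 - 10*d + 24)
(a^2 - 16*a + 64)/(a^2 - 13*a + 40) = (a - 8)/(a - 5)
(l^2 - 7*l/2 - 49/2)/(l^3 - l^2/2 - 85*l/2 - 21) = (2*l + 7)/(2*l^2 + 13*l + 6)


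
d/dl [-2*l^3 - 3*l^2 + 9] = 6*l*(-l - 1)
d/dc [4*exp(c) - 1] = 4*exp(c)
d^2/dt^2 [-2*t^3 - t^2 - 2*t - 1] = -12*t - 2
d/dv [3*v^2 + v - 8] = 6*v + 1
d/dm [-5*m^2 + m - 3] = 1 - 10*m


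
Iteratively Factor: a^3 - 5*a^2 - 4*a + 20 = (a - 2)*(a^2 - 3*a - 10) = (a - 2)*(a + 2)*(a - 5)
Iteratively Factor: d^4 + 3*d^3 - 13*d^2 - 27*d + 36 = (d - 3)*(d^3 + 6*d^2 + 5*d - 12) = (d - 3)*(d + 4)*(d^2 + 2*d - 3) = (d - 3)*(d - 1)*(d + 4)*(d + 3)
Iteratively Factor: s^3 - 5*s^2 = (s - 5)*(s^2) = s*(s - 5)*(s)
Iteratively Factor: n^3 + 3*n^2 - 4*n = (n)*(n^2 + 3*n - 4) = n*(n + 4)*(n - 1)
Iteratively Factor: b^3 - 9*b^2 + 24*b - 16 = (b - 1)*(b^2 - 8*b + 16) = (b - 4)*(b - 1)*(b - 4)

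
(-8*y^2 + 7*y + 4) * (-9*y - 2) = 72*y^3 - 47*y^2 - 50*y - 8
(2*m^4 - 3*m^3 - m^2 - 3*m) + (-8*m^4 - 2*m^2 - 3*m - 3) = -6*m^4 - 3*m^3 - 3*m^2 - 6*m - 3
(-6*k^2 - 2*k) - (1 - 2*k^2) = -4*k^2 - 2*k - 1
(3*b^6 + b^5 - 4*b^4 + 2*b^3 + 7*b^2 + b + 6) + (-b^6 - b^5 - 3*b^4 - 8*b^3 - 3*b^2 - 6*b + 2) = 2*b^6 - 7*b^4 - 6*b^3 + 4*b^2 - 5*b + 8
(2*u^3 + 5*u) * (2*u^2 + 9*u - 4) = 4*u^5 + 18*u^4 + 2*u^3 + 45*u^2 - 20*u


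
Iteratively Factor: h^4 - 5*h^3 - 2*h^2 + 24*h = (h - 4)*(h^3 - h^2 - 6*h) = (h - 4)*(h - 3)*(h^2 + 2*h) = (h - 4)*(h - 3)*(h + 2)*(h)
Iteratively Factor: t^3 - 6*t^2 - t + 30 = (t - 5)*(t^2 - t - 6) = (t - 5)*(t + 2)*(t - 3)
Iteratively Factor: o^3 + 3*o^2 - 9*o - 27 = (o + 3)*(o^2 - 9) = (o + 3)^2*(o - 3)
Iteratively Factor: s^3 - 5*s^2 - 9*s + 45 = (s - 3)*(s^2 - 2*s - 15) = (s - 5)*(s - 3)*(s + 3)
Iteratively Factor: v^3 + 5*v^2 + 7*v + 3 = (v + 1)*(v^2 + 4*v + 3) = (v + 1)*(v + 3)*(v + 1)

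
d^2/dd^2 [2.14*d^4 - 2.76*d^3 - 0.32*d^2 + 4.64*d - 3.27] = 25.68*d^2 - 16.56*d - 0.64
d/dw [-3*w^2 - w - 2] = -6*w - 1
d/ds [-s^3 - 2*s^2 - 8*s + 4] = -3*s^2 - 4*s - 8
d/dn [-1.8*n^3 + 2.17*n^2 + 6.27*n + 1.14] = -5.4*n^2 + 4.34*n + 6.27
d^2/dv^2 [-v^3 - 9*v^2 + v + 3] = -6*v - 18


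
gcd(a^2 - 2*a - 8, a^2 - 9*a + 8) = 1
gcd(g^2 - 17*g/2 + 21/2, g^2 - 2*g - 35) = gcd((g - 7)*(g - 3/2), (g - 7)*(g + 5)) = g - 7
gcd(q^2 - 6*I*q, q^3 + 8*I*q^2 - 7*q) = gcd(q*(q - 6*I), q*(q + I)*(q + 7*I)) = q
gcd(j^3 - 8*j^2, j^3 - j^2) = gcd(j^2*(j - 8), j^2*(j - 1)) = j^2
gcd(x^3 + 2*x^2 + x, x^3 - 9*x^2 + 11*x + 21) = x + 1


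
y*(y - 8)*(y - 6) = y^3 - 14*y^2 + 48*y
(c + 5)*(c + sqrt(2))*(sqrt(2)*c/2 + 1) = sqrt(2)*c^3/2 + 2*c^2 + 5*sqrt(2)*c^2/2 + sqrt(2)*c + 10*c + 5*sqrt(2)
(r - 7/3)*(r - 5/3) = r^2 - 4*r + 35/9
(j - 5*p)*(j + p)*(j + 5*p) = j^3 + j^2*p - 25*j*p^2 - 25*p^3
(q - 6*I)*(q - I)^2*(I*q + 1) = I*q^4 + 9*q^3 - 21*I*q^2 - 19*q + 6*I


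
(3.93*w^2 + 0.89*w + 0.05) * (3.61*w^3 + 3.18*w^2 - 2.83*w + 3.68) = 14.1873*w^5 + 15.7103*w^4 - 8.1112*w^3 + 12.1027*w^2 + 3.1337*w + 0.184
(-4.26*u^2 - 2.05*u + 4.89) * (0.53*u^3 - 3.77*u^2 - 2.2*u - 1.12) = -2.2578*u^5 + 14.9737*u^4 + 19.6922*u^3 - 9.1541*u^2 - 8.462*u - 5.4768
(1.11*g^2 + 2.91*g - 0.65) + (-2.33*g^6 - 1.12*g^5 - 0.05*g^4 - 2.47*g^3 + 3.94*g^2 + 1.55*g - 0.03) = -2.33*g^6 - 1.12*g^5 - 0.05*g^4 - 2.47*g^3 + 5.05*g^2 + 4.46*g - 0.68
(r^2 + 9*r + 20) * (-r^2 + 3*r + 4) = -r^4 - 6*r^3 + 11*r^2 + 96*r + 80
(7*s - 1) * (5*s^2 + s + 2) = 35*s^3 + 2*s^2 + 13*s - 2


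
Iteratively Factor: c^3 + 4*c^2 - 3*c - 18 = (c + 3)*(c^2 + c - 6) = (c - 2)*(c + 3)*(c + 3)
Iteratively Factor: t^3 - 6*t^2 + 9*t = (t - 3)*(t^2 - 3*t) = t*(t - 3)*(t - 3)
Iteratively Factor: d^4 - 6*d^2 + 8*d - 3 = (d - 1)*(d^3 + d^2 - 5*d + 3) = (d - 1)^2*(d^2 + 2*d - 3) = (d - 1)^3*(d + 3)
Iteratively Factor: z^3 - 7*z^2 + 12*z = (z)*(z^2 - 7*z + 12) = z*(z - 4)*(z - 3)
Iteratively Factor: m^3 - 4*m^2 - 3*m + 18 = (m + 2)*(m^2 - 6*m + 9) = (m - 3)*(m + 2)*(m - 3)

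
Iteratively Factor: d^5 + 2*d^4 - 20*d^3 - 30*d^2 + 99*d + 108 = (d + 4)*(d^4 - 2*d^3 - 12*d^2 + 18*d + 27) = (d + 1)*(d + 4)*(d^3 - 3*d^2 - 9*d + 27) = (d - 3)*(d + 1)*(d + 4)*(d^2 - 9) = (d - 3)^2*(d + 1)*(d + 4)*(d + 3)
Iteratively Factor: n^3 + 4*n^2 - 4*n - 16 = (n + 4)*(n^2 - 4) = (n + 2)*(n + 4)*(n - 2)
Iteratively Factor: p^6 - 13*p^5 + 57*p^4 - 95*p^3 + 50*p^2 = (p - 2)*(p^5 - 11*p^4 + 35*p^3 - 25*p^2) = (p - 5)*(p - 2)*(p^4 - 6*p^3 + 5*p^2) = p*(p - 5)*(p - 2)*(p^3 - 6*p^2 + 5*p) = p*(p - 5)^2*(p - 2)*(p^2 - p) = p*(p - 5)^2*(p - 2)*(p - 1)*(p)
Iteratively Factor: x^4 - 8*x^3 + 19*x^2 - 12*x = (x - 1)*(x^3 - 7*x^2 + 12*x) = (x - 3)*(x - 1)*(x^2 - 4*x) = (x - 4)*(x - 3)*(x - 1)*(x)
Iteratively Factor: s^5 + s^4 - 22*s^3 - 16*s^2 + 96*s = (s + 4)*(s^4 - 3*s^3 - 10*s^2 + 24*s) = (s - 4)*(s + 4)*(s^3 + s^2 - 6*s) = s*(s - 4)*(s + 4)*(s^2 + s - 6) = s*(s - 4)*(s + 3)*(s + 4)*(s - 2)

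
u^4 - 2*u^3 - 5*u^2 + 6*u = u*(u - 3)*(u - 1)*(u + 2)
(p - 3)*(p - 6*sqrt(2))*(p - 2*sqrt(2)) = p^3 - 8*sqrt(2)*p^2 - 3*p^2 + 24*p + 24*sqrt(2)*p - 72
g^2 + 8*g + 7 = (g + 1)*(g + 7)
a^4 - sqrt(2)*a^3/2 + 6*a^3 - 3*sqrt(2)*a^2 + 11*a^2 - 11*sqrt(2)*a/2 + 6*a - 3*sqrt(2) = (a + 1)*(a + 2)*(a + 3)*(a - sqrt(2)/2)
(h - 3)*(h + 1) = h^2 - 2*h - 3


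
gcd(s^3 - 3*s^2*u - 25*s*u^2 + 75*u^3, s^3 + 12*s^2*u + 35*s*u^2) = s + 5*u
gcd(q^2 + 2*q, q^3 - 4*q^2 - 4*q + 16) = q + 2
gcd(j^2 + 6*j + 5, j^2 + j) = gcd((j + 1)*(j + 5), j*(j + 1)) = j + 1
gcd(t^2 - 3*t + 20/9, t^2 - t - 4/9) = t - 4/3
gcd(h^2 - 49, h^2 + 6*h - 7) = h + 7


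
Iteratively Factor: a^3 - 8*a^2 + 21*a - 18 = (a - 3)*(a^2 - 5*a + 6) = (a - 3)^2*(a - 2)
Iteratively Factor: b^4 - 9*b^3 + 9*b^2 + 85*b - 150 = (b - 5)*(b^3 - 4*b^2 - 11*b + 30) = (b - 5)^2*(b^2 + b - 6) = (b - 5)^2*(b - 2)*(b + 3)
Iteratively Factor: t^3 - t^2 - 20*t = (t + 4)*(t^2 - 5*t) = (t - 5)*(t + 4)*(t)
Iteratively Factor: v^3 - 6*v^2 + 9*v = (v - 3)*(v^2 - 3*v) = v*(v - 3)*(v - 3)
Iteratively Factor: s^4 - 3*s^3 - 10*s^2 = (s + 2)*(s^3 - 5*s^2) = s*(s + 2)*(s^2 - 5*s) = s*(s - 5)*(s + 2)*(s)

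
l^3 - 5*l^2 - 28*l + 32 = (l - 8)*(l - 1)*(l + 4)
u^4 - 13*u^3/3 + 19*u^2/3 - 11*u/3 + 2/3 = (u - 2)*(u - 1)^2*(u - 1/3)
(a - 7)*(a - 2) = a^2 - 9*a + 14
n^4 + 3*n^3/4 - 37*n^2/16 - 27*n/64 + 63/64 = (n - 1)*(n - 3/4)*(n + 3/4)*(n + 7/4)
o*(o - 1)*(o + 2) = o^3 + o^2 - 2*o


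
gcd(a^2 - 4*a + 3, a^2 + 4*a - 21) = a - 3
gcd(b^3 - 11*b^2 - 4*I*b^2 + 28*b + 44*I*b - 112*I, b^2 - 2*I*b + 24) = 1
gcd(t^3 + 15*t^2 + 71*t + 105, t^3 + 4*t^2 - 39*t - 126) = t^2 + 10*t + 21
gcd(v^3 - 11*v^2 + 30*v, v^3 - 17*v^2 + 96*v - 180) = v^2 - 11*v + 30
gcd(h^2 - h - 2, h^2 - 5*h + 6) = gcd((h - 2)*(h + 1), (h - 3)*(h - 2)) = h - 2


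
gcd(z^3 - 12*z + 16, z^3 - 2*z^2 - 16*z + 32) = z^2 + 2*z - 8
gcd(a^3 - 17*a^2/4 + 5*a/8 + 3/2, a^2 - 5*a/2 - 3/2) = a + 1/2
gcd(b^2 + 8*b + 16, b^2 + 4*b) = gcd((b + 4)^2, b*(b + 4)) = b + 4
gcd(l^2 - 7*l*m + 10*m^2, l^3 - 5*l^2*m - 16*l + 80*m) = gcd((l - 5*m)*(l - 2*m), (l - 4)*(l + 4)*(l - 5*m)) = l - 5*m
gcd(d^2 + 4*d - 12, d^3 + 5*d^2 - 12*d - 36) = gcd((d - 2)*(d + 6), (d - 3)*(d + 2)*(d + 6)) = d + 6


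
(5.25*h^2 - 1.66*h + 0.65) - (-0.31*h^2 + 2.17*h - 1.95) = 5.56*h^2 - 3.83*h + 2.6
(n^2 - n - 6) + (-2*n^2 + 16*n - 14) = -n^2 + 15*n - 20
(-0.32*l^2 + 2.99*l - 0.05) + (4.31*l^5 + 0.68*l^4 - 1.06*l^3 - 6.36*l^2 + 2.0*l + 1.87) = 4.31*l^5 + 0.68*l^4 - 1.06*l^3 - 6.68*l^2 + 4.99*l + 1.82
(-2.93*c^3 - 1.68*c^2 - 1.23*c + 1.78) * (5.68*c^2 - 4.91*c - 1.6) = -16.6424*c^5 + 4.8439*c^4 + 5.9504*c^3 + 18.8377*c^2 - 6.7718*c - 2.848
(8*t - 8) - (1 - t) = 9*t - 9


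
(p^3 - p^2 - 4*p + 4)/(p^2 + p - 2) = p - 2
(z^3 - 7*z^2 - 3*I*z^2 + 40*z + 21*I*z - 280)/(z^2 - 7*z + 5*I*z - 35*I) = z - 8*I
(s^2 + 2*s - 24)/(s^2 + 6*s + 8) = (s^2 + 2*s - 24)/(s^2 + 6*s + 8)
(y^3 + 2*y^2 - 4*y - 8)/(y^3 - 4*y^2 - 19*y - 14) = (y^2 - 4)/(y^2 - 6*y - 7)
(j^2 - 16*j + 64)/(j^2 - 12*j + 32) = (j - 8)/(j - 4)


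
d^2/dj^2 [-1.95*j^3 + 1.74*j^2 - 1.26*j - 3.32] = 3.48 - 11.7*j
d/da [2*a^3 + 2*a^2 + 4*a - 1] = 6*a^2 + 4*a + 4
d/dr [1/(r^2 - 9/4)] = -32*r/(4*r^2 - 9)^2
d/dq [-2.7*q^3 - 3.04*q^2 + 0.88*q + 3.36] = -8.1*q^2 - 6.08*q + 0.88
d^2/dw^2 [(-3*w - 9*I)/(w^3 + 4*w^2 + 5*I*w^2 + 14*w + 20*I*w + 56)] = 6*(-(w + 3*I)*(3*w^2 + 8*w + 10*I*w + 14 + 20*I)^2 + (3*w^2 + 8*w + 10*I*w + (w + 3*I)*(3*w + 4 + 5*I) + 14 + 20*I)*(w^3 + 4*w^2 + 5*I*w^2 + 14*w + 20*I*w + 56))/(w^3 + 4*w^2 + 5*I*w^2 + 14*w + 20*I*w + 56)^3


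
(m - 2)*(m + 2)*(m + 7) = m^3 + 7*m^2 - 4*m - 28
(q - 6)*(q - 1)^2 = q^3 - 8*q^2 + 13*q - 6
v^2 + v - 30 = (v - 5)*(v + 6)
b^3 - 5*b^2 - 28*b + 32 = (b - 8)*(b - 1)*(b + 4)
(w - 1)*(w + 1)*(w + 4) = w^3 + 4*w^2 - w - 4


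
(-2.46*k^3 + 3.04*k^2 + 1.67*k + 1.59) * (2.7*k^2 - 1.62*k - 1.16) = -6.642*k^5 + 12.1932*k^4 + 2.4378*k^3 - 1.9388*k^2 - 4.513*k - 1.8444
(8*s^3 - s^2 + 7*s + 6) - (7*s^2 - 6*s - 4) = 8*s^3 - 8*s^2 + 13*s + 10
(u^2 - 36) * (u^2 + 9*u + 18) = u^4 + 9*u^3 - 18*u^2 - 324*u - 648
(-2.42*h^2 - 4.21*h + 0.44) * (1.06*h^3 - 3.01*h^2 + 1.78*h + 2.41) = -2.5652*h^5 + 2.8216*h^4 + 8.8309*h^3 - 14.6504*h^2 - 9.3629*h + 1.0604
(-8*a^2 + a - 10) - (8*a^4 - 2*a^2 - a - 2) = -8*a^4 - 6*a^2 + 2*a - 8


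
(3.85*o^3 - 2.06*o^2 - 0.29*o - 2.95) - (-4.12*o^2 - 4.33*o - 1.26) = 3.85*o^3 + 2.06*o^2 + 4.04*o - 1.69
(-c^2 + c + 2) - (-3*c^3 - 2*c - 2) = 3*c^3 - c^2 + 3*c + 4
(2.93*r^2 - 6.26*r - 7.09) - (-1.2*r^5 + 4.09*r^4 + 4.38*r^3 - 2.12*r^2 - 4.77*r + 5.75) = 1.2*r^5 - 4.09*r^4 - 4.38*r^3 + 5.05*r^2 - 1.49*r - 12.84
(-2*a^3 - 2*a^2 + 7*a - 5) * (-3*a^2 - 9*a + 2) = 6*a^5 + 24*a^4 - 7*a^3 - 52*a^2 + 59*a - 10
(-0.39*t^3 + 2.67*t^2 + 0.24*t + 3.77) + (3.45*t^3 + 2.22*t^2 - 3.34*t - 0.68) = 3.06*t^3 + 4.89*t^2 - 3.1*t + 3.09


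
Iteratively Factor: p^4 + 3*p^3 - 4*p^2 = (p + 4)*(p^3 - p^2) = (p - 1)*(p + 4)*(p^2) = p*(p - 1)*(p + 4)*(p)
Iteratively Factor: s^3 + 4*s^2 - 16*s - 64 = (s + 4)*(s^2 - 16) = (s - 4)*(s + 4)*(s + 4)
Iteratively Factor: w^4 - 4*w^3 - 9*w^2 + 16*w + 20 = (w + 2)*(w^3 - 6*w^2 + 3*w + 10) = (w + 1)*(w + 2)*(w^2 - 7*w + 10) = (w - 2)*(w + 1)*(w + 2)*(w - 5)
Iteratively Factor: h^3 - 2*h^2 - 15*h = (h - 5)*(h^2 + 3*h) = h*(h - 5)*(h + 3)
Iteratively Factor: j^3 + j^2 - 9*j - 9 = (j + 1)*(j^2 - 9) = (j - 3)*(j + 1)*(j + 3)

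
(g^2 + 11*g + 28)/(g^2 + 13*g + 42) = (g + 4)/(g + 6)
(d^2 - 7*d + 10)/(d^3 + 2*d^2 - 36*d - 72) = (d^2 - 7*d + 10)/(d^3 + 2*d^2 - 36*d - 72)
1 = 1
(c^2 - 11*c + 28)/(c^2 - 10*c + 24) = (c - 7)/(c - 6)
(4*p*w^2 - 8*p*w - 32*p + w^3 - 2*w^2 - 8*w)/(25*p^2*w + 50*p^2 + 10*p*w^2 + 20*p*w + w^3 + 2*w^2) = (4*p*w - 16*p + w^2 - 4*w)/(25*p^2 + 10*p*w + w^2)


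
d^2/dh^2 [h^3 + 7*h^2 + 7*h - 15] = 6*h + 14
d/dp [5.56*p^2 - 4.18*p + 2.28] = 11.12*p - 4.18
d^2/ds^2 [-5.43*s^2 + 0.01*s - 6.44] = -10.8600000000000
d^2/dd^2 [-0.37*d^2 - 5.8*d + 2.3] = -0.740000000000000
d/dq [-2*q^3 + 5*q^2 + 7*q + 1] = -6*q^2 + 10*q + 7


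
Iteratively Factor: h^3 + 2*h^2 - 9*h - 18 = (h - 3)*(h^2 + 5*h + 6) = (h - 3)*(h + 2)*(h + 3)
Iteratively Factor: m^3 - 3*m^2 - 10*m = (m + 2)*(m^2 - 5*m) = m*(m + 2)*(m - 5)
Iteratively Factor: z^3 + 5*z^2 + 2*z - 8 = (z + 4)*(z^2 + z - 2) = (z + 2)*(z + 4)*(z - 1)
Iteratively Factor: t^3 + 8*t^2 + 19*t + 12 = (t + 4)*(t^2 + 4*t + 3) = (t + 1)*(t + 4)*(t + 3)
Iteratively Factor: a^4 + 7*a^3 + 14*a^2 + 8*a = (a + 2)*(a^3 + 5*a^2 + 4*a) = a*(a + 2)*(a^2 + 5*a + 4) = a*(a + 1)*(a + 2)*(a + 4)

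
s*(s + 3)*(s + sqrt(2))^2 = s^4 + 2*sqrt(2)*s^3 + 3*s^3 + 2*s^2 + 6*sqrt(2)*s^2 + 6*s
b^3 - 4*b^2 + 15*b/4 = b*(b - 5/2)*(b - 3/2)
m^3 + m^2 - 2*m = m*(m - 1)*(m + 2)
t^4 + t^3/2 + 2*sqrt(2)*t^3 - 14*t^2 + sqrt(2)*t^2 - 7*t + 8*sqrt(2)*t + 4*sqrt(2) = (t + 1/2)*(t - sqrt(2))^2*(t + 4*sqrt(2))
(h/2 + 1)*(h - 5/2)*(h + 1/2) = h^3/2 - 21*h/8 - 5/4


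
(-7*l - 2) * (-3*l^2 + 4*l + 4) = 21*l^3 - 22*l^2 - 36*l - 8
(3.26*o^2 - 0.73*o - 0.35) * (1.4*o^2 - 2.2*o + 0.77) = 4.564*o^4 - 8.194*o^3 + 3.6262*o^2 + 0.2079*o - 0.2695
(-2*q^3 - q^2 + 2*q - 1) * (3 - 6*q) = 12*q^4 - 15*q^2 + 12*q - 3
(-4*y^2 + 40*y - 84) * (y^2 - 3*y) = -4*y^4 + 52*y^3 - 204*y^2 + 252*y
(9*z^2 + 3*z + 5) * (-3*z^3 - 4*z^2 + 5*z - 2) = -27*z^5 - 45*z^4 + 18*z^3 - 23*z^2 + 19*z - 10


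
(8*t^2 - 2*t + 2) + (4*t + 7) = 8*t^2 + 2*t + 9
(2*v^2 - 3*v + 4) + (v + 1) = 2*v^2 - 2*v + 5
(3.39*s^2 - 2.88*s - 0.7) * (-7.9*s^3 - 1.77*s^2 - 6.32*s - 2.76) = -26.781*s^5 + 16.7517*s^4 - 10.7972*s^3 + 10.0842*s^2 + 12.3728*s + 1.932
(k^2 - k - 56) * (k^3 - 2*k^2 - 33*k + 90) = k^5 - 3*k^4 - 87*k^3 + 235*k^2 + 1758*k - 5040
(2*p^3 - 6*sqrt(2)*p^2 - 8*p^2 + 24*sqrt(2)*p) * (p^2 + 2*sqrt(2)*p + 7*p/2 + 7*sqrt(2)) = 2*p^5 - 2*sqrt(2)*p^4 - p^4 - 52*p^3 + sqrt(2)*p^3 + 12*p^2 + 28*sqrt(2)*p^2 + 336*p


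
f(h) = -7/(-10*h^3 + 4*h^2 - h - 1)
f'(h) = -7*(30*h^2 - 8*h + 1)/(-10*h^3 + 4*h^2 - h - 1)^2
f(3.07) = 0.03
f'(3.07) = -0.03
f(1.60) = 0.21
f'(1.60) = -0.41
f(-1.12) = -0.36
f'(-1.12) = -0.90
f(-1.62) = -0.13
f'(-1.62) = -0.23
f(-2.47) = -0.04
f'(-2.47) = -0.05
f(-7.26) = -0.00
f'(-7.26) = -0.00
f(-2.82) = -0.03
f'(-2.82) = -0.03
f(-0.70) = -1.38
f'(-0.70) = -5.75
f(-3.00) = -0.02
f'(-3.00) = -0.02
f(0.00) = 7.00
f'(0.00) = -7.00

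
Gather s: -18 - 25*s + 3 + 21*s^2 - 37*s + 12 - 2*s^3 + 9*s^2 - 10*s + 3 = -2*s^3 + 30*s^2 - 72*s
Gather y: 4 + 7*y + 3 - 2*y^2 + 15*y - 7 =-2*y^2 + 22*y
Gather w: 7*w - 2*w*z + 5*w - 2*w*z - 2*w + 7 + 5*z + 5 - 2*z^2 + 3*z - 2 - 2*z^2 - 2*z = w*(10 - 4*z) - 4*z^2 + 6*z + 10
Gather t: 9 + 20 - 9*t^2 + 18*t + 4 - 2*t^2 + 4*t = -11*t^2 + 22*t + 33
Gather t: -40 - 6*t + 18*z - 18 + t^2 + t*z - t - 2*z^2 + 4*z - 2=t^2 + t*(z - 7) - 2*z^2 + 22*z - 60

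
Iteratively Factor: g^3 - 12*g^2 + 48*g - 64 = (g - 4)*(g^2 - 8*g + 16) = (g - 4)^2*(g - 4)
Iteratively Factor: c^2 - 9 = (c - 3)*(c + 3)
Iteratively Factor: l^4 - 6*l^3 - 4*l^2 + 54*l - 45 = (l - 3)*(l^3 - 3*l^2 - 13*l + 15) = (l - 5)*(l - 3)*(l^2 + 2*l - 3) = (l - 5)*(l - 3)*(l - 1)*(l + 3)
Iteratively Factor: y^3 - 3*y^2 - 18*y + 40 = (y - 2)*(y^2 - y - 20) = (y - 2)*(y + 4)*(y - 5)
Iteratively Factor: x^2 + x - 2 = (x - 1)*(x + 2)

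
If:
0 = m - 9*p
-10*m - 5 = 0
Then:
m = -1/2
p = -1/18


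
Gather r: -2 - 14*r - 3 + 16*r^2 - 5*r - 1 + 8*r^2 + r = 24*r^2 - 18*r - 6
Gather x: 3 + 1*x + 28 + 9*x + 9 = 10*x + 40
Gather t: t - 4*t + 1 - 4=-3*t - 3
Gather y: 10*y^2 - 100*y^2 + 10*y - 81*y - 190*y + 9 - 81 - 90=-90*y^2 - 261*y - 162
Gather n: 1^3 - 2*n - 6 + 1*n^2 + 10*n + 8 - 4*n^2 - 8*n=3 - 3*n^2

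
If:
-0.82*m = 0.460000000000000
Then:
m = -0.56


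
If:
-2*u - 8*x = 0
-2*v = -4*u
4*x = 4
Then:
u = -4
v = -8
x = 1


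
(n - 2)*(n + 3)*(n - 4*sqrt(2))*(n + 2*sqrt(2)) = n^4 - 2*sqrt(2)*n^3 + n^3 - 22*n^2 - 2*sqrt(2)*n^2 - 16*n + 12*sqrt(2)*n + 96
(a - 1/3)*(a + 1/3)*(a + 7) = a^3 + 7*a^2 - a/9 - 7/9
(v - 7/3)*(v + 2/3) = v^2 - 5*v/3 - 14/9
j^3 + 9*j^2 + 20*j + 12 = (j + 1)*(j + 2)*(j + 6)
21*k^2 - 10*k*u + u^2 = (-7*k + u)*(-3*k + u)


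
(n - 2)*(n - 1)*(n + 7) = n^3 + 4*n^2 - 19*n + 14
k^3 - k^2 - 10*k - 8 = (k - 4)*(k + 1)*(k + 2)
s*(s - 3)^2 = s^3 - 6*s^2 + 9*s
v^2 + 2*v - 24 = (v - 4)*(v + 6)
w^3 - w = w*(w - 1)*(w + 1)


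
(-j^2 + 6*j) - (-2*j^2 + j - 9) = j^2 + 5*j + 9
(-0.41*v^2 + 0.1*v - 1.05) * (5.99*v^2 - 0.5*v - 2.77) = -2.4559*v^4 + 0.804*v^3 - 5.2038*v^2 + 0.248*v + 2.9085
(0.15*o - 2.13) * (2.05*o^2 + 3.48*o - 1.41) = 0.3075*o^3 - 3.8445*o^2 - 7.6239*o + 3.0033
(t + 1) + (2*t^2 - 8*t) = 2*t^2 - 7*t + 1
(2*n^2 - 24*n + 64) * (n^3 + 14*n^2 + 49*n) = 2*n^5 + 4*n^4 - 174*n^3 - 280*n^2 + 3136*n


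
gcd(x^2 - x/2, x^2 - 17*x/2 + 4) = x - 1/2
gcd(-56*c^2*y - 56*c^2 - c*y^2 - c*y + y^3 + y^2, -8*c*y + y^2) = -8*c + y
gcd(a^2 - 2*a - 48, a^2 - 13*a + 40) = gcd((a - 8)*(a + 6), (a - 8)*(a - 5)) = a - 8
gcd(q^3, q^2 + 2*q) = q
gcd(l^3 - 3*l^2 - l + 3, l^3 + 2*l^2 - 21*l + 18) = l^2 - 4*l + 3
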